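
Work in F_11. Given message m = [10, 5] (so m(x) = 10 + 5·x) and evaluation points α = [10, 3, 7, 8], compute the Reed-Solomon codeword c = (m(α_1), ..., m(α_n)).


c = [5, 3, 1, 6]

Message polynomial: m(x) = 10 + 5·x (mod 11).
For each evaluation point α_i, compute m(α_i) mod 11:
  α_1 = 10: Horner steps 5 → 5, so m(10) = 5.
  α_2 = 3: Horner steps 5 → 3, so m(3) = 3.
  α_3 = 7: Horner steps 5 → 1, so m(7) = 1.
  α_4 = 8: Horner steps 5 → 6, so m(8) = 6.
Codeword c = [5, 3, 1, 6] ∈ F_11^4.


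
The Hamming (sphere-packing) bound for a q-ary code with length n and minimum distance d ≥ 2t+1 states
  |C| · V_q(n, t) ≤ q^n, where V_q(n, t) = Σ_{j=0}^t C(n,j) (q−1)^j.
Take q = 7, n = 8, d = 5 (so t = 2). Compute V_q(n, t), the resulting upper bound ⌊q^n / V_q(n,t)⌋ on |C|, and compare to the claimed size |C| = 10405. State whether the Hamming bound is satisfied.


V_q(n, t) = 1057, q^n = 5764801, Hamming bound = 5453, |C| = 10405 > bound (violated).

Step 1: Compute V_q(n, t) = Σ_{j=0}^2 C(n, j) (q−1)^j.
  j = 0: C(8,0)·(6)^0 = 1·1 = 1.
  j = 1: C(8,1)·(6)^1 = 8·6 = 48.
  j = 2: C(8,2)·(6)^2 = 28·36 = 1008.
  V_q(n, t) = 1 + 48 + 1008 = 1057.
Step 2: q^n = 7^8 = 5764801.
Step 3: Hamming bound ⌊q^n / V_q(n,t)⌋ = ⌊5764801/1057⌋ = 5453.
Step 4: Compare |C| = 10405 to 5453: violated.
The claimed |C| lies above the Hamming bound, so no 7-ary code of length 8 with d ≥ 5 can have 10405 codewords.


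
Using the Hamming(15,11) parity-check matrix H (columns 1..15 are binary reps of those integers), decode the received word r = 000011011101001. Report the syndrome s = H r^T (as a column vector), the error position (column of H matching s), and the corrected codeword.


s = (1, 0, 1, 1)^T, error position = 11, corrected codeword c = 000011011111001

Compute s = H r^T mod 2 one row at a time:
  s_1 = 1 + 1 + 1 + 0 + 1 + 0 + 0 + 1 = 5 ≡ 1 (mod 2).
  s_2 = 0 + 1 + 1 + 0 + 1 + 0 + 0 + 1 = 4 ≡ 0 (mod 2).
  s_3 = 0 + 0 + 1 + 0 + 1 + 0 + 0 + 1 = 3 ≡ 1 (mod 2).
  s_4 = 0 + 0 + 1 + 0 + 1 + 0 + 0 + 1 = 3 ≡ 1 (mod 2).
s = (1, 0, 1, 1)^T — this equals column 11 of H (binary 1011), so error is at position 11.
Correct: flip bit 11 of r = 000011011101001 to get c = 000011011111001.


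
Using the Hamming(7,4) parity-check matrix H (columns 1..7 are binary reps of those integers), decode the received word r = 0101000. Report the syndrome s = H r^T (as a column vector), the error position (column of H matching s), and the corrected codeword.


s = (1, 1, 0)^T, error position = 6, corrected codeword c = 0101010

Compute s = H r^T mod 2 one row at a time:
  s_1 = 1 + 0 + 0 + 0 = 1 ≡ 1 (mod 2).
  s_2 = 1 + 0 + 0 + 0 = 1 ≡ 1 (mod 2).
  s_3 = 0 + 0 + 0 + 0 = 0 ≡ 0 (mod 2).
s = (1, 1, 0)^T — this equals column 6 of H (binary 110), so error is at position 6.
Correct: flip bit 6 of r = 0101000 to get c = 0101010.


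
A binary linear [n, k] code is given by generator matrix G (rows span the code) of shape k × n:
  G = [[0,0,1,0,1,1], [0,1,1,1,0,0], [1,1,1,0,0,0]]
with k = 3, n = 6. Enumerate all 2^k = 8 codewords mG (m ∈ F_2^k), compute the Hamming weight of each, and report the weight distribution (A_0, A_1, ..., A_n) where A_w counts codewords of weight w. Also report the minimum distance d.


Weight distribution: A_0 = 1, A_2 = 1, A_3 = 3, A_4 = 2, A_5 = 1. Minimum distance d = 2.

Enumerate all 2^3 = 8 messages m ∈ F_2^3.
For each, compute codeword c = mG in F_2^6, then tally its weight.
  m = 000 → c = 000000, weight = 0.
  m = 100 → c = 001011, weight = 3.
  m = 010 → c = 011100, weight = 3.
  m = 110 → c = 010111, weight = 4.
  m = 001 → c = 111000, weight = 3.
  m = 101 → c = 110011, weight = 4.
  m = 011 → c = 100100, weight = 2.
  m = 111 → c = 101111, weight = 5.
Tally weights:
  weight 0: 1 codewords.
  weight 2: 1 codewords.
  weight 3: 3 codewords.
  weight 4: 2 codewords.
  weight 5: 1 codewords.
Minimum distance d = smallest w > 0 with A_w > 0 = 2.
Sanity: Σ A_w = 8 = 2^3 = 8 ✓.


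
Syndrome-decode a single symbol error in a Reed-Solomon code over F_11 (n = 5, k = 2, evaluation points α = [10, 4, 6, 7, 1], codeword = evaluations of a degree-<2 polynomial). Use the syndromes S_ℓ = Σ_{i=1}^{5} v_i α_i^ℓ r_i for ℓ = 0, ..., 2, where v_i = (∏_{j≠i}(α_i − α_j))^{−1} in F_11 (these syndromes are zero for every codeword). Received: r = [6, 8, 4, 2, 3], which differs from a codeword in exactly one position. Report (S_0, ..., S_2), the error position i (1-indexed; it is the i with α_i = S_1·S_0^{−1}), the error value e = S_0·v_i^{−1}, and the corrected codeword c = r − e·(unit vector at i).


S = (1, 10, 1), error at position 1, error magnitude e = 10, c = [7, 8, 4, 2, 3].

Step 1: column multipliers v_i = (∏_{j≠i}(α_i − α_j))^{−1} mod 11.
  i = 1 (α = 10): (10−4)(10−6)(10−7)(10−1) = 6·4·3·9 = 648 ≡ 10, so v_1 = 10^{−1} = 10 (mod 11).
  i = 2 (α = 4): (4−10)(4−6)(4−7)(4−1) = (−6)·(−2)·(−3)·3 = −108 ≡ 2, so v_2 = 2^{−1} = 6 (mod 11).
  i = 3 (α = 6): (6−10)(6−4)(6−7)(6−1) = (−4)·2·(−1)·5 = 40 ≡ 7, so v_3 = 7^{−1} = 8 (mod 11).
  i = 4 (α = 7): (7−10)(7−4)(7−6)(7−1) = (−3)·3·1·6 = −54 ≡ 1, so v_4 = 1^{−1} = 1 (mod 11).
  i = 5 (α = 1): (1−10)(1−4)(1−6)(1−7) = (−9)·(−3)·(−5)·(−6) = 810 ≡ 7, so v_5 = 7^{−1} = 8 (mod 11).
  v = [10, 6, 8, 1, 8].
Step 2: syndromes of r = [6, 8, 4, 2, 3] (all sums mod 11).
  S_0 = Σ v_i r_i = 10·6 + 6·8 + 8·4 + 1·2 + 8·3 = 166 ≡ 1.
  S_1 = Σ v_i α_i r_i = 10·10·6 + 6·4·8 + 8·6·4 + 1·7·2 + 8·1·3 = 1022 ≡ 10.
  α_i^2 mod 11 = [1, 5, 3, 5, 1].
  S_2 = Σ v_i α_i^2 r_i = 10·1·6 + 6·5·8 + 8·3·4 + 1·5·2 + 8·1·3 = 430 ≡ 1.
  S = (1, 10, 1) ≠ 0, so r is not a codeword (an error is present).
Step 3: locate the error. For a single error e at position i, S_ℓ = v_i·e·α_i^ℓ, so α_err = S_1/S_0.
  S_0^{−1} = 1^{−1} = 1 (mod 11), so α_err = 10·1 = 10 ≡ 10 = α_1. Error position i = 1.
  Consistency check: S_2/S_1 = 1·10 = 10 ≡ 10 = α_err ✓ (single-error assumption holds).
Step 4: error magnitude e = S_0/v_1 = S_0·∏_{j≠1}(α_1 − α_j) = 1·10 = 10 ≡ 10 (mod 11).
Step 5: correct position 1: c_1 = r_1 − e = 6 − 10 ≡ 7 (mod 11). Hence c = [7, 8, 4, 2, 3].
  Check: interpolating c through the α_i gives m(x) = 5 + 9·x (degree < 2) with m(α_i) = c_i for every i, so c is indeed a codeword.


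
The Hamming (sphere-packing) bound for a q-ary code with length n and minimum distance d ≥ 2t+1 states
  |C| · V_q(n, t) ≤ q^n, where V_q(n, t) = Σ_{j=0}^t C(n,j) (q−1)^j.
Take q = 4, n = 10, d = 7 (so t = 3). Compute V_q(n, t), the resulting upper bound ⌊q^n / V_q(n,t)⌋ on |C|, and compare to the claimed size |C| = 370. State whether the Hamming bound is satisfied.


V_q(n, t) = 3676, q^n = 1048576, Hamming bound = 285, |C| = 370 > bound (violated).

Step 1: Compute V_q(n, t) = Σ_{j=0}^3 C(n, j) (q−1)^j.
  j = 0: C(10,0)·(3)^0 = 1·1 = 1.
  j = 1: C(10,1)·(3)^1 = 10·3 = 30.
  j = 2: C(10,2)·(3)^2 = 45·9 = 405.
  j = 3: C(10,3)·(3)^3 = 120·27 = 3240.
  V_q(n, t) = 1 + 30 + 405 + 3240 = 3676.
Step 2: q^n = 4^10 = 1048576.
Step 3: Hamming bound ⌊q^n / V_q(n,t)⌋ = ⌊1048576/3676⌋ = 285.
Step 4: Compare |C| = 370 to 285: violated.
The claimed |C| lies above the Hamming bound, so no 4-ary code of length 10 with d ≥ 7 can have 370 codewords.


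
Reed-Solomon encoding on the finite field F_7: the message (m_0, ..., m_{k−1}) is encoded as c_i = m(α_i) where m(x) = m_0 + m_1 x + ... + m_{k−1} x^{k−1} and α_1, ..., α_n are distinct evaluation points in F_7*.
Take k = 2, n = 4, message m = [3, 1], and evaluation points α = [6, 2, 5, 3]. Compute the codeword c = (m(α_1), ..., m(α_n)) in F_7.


c = [2, 5, 1, 6]

Message polynomial: m(x) = 3 + 1·x (mod 7).
For each evaluation point α_i, compute m(α_i) mod 7:
  α_1 = 6: Horner steps 1 → 2, so m(6) = 2.
  α_2 = 2: Horner steps 1 → 5, so m(2) = 5.
  α_3 = 5: Horner steps 1 → 1, so m(5) = 1.
  α_4 = 3: Horner steps 1 → 6, so m(3) = 6.
Codeword c = [2, 5, 1, 6] ∈ F_7^4.


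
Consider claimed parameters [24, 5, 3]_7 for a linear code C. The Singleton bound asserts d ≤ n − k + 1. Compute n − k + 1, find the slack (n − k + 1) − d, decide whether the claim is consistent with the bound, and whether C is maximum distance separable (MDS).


Singleton RHS = n − k + 1 = 20, slack = 17, bound satisfied, not MDS.

Singleton bound: d ≤ n − k + 1.
Here n = 24, k = 5, so n − k + 1 = 20.
Given d = 3, check d ≤ 20: YES.
Slack = (n − k + 1) − d = 17.
The code is NOT MDS (slack = 17 > 0).
Description: the claimed parameters are [24, 5, 3]_7; such a code would be non-MDS.


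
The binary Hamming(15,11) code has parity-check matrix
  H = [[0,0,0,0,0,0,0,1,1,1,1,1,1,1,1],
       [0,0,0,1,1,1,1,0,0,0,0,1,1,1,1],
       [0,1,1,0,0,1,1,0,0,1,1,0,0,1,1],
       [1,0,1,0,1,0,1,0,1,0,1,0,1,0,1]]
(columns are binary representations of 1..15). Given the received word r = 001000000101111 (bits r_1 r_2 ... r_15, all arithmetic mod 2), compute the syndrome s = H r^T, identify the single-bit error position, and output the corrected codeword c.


s = (1, 0, 0, 1)^T, error position = 9, corrected codeword c = 001000001101111

Compute s = H r^T mod 2 one row at a time:
  s_1 = 0 + 0 + 1 + 0 + 1 + 1 + 1 + 1 = 5 ≡ 1 (mod 2).
  s_2 = 0 + 0 + 0 + 0 + 1 + 1 + 1 + 1 = 4 ≡ 0 (mod 2).
  s_3 = 0 + 1 + 0 + 0 + 1 + 0 + 1 + 1 = 4 ≡ 0 (mod 2).
  s_4 = 0 + 1 + 0 + 0 + 0 + 0 + 1 + 1 = 3 ≡ 1 (mod 2).
s = (1, 0, 0, 1)^T — this equals column 9 of H (binary 1001), so error is at position 9.
Correct: flip bit 9 of r = 001000000101111 to get c = 001000001101111.


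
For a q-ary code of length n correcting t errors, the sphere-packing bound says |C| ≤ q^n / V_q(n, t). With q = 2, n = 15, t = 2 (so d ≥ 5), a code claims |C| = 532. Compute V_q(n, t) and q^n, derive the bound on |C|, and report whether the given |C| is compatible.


V_q(n, t) = 121, q^n = 32768, Hamming bound = 270, |C| = 532 > bound (violated).

Step 1: Compute V_q(n, t) = Σ_{j=0}^2 C(n, j) (q−1)^j.
  j = 0: C(15,0)·(1)^0 = 1·1 = 1.
  j = 1: C(15,1)·(1)^1 = 15·1 = 15.
  j = 2: C(15,2)·(1)^2 = 105·1 = 105.
  V_q(n, t) = 1 + 15 + 105 = 121.
Step 2: q^n = 2^15 = 32768.
Step 3: Hamming bound ⌊q^n / V_q(n,t)⌋ = ⌊32768/121⌋ = 270.
Step 4: Compare |C| = 532 to 270: violated.
The claimed |C| lies above the Hamming bound, so no 2-ary code of length 15 with d ≥ 5 can have 532 codewords.


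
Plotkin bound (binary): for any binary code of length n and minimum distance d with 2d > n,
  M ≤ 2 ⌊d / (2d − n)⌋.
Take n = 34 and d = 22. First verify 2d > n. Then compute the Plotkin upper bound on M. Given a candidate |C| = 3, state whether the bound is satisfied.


Plotkin bound M ≤ 4; given |C| = 3 ≤ bound (satisfied).

Check applicability: 2d = 44, n = 34.
2d − n = 10 > 0, so Plotkin applies.
Compute d/(2d−n) = 22/10 ≈ 2.2000.
⌊d/(2d−n)⌋ = 2.
Plotkin bound: M ≤ 2·2 = 4.
Given |C| = 3, check: satisfied.
This |C| is below the Plotkin bound.


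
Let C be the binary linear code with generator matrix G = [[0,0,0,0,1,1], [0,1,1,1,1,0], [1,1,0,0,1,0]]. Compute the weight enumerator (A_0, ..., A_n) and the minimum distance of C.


Weight distribution: A_0 = 1, A_2 = 1, A_3 = 3, A_4 = 2, A_5 = 1. Minimum distance d = 2.

Enumerate all 2^3 = 8 messages m ∈ F_2^3.
For each, compute codeword c = mG in F_2^6, then tally its weight.
  m = 000 → c = 000000, weight = 0.
  m = 100 → c = 000011, weight = 2.
  m = 010 → c = 011110, weight = 4.
  m = 110 → c = 011101, weight = 4.
  m = 001 → c = 110010, weight = 3.
  m = 101 → c = 110001, weight = 3.
  m = 011 → c = 101100, weight = 3.
  m = 111 → c = 101111, weight = 5.
Tally weights:
  weight 0: 1 codewords.
  weight 2: 1 codewords.
  weight 3: 3 codewords.
  weight 4: 2 codewords.
  weight 5: 1 codewords.
Minimum distance d = smallest w > 0 with A_w > 0 = 2.
Sanity: Σ A_w = 8 = 2^3 = 8 ✓.


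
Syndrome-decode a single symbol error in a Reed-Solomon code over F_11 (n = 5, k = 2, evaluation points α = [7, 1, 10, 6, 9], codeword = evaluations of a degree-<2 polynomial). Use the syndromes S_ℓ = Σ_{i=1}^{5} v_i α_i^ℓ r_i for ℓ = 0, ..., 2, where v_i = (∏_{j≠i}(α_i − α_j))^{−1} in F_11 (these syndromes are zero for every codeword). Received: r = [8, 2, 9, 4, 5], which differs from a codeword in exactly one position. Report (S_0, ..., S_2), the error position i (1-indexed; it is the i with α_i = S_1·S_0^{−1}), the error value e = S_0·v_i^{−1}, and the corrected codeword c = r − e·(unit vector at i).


S = (10, 10, 10), error at position 2, error magnitude e = 7, c = [8, 6, 9, 4, 5].

Step 1: column multipliers v_i = (∏_{j≠i}(α_i − α_j))^{−1} mod 11.
  i = 1 (α = 7): (7−1)(7−10)(7−6)(7−9) = 6·(−3)·1·(−2) = 36 ≡ 3, so v_1 = 3^{−1} = 4 (mod 11).
  i = 2 (α = 1): (1−7)(1−10)(1−6)(1−9) = (−6)·(−9)·(−5)·(−8) = 2160 ≡ 4, so v_2 = 4^{−1} = 3 (mod 11).
  i = 3 (α = 10): (10−7)(10−1)(10−6)(10−9) = 3·9·4·1 = 108 ≡ 9, so v_3 = 9^{−1} = 5 (mod 11).
  i = 4 (α = 6): (6−7)(6−1)(6−10)(6−9) = (−1)·5·(−4)·(−3) = −60 ≡ 6, so v_4 = 6^{−1} = 2 (mod 11).
  i = 5 (α = 9): (9−7)(9−1)(9−10)(9−6) = 2·8·(−1)·3 = −48 ≡ 7, so v_5 = 7^{−1} = 8 (mod 11).
  v = [4, 3, 5, 2, 8].
Step 2: syndromes of r = [8, 2, 9, 4, 5] (all sums mod 11).
  S_0 = Σ v_i r_i = 4·8 + 3·2 + 5·9 + 2·4 + 8·5 = 131 ≡ 10.
  S_1 = Σ v_i α_i r_i = 4·7·8 + 3·1·2 + 5·10·9 + 2·6·4 + 8·9·5 = 1088 ≡ 10.
  α_i^2 mod 11 = [5, 1, 1, 3, 4].
  S_2 = Σ v_i α_i^2 r_i = 4·5·8 + 3·1·2 + 5·1·9 + 2·3·4 + 8·4·5 = 395 ≡ 10.
  S = (10, 10, 10) ≠ 0, so r is not a codeword (an error is present).
Step 3: locate the error. For a single error e at position i, S_ℓ = v_i·e·α_i^ℓ, so α_err = S_1/S_0.
  S_0^{−1} = 10^{−1} = 10 (mod 11), so α_err = 10·10 = 100 ≡ 1 = α_2. Error position i = 2.
  Consistency check: S_2/S_1 = 10·10 = 100 ≡ 1 = α_err ✓ (single-error assumption holds).
Step 4: error magnitude e = S_0/v_2 = S_0·∏_{j≠2}(α_2 − α_j) = 10·4 = 40 ≡ 7 (mod 11).
Step 5: correct position 2: c_2 = r_2 − e = 2 − 7 ≡ 6 (mod 11). Hence c = [8, 6, 9, 4, 5].
  Check: interpolating c through the α_i gives m(x) = 2 + 4·x (degree < 2) with m(α_i) = c_i for every i, so c is indeed a codeword.


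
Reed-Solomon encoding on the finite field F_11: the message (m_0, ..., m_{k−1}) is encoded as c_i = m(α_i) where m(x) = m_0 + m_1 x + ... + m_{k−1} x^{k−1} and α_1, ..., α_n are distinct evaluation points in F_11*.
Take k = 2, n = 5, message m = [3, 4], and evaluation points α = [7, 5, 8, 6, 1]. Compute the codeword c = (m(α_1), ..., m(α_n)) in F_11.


c = [9, 1, 2, 5, 7]

Message polynomial: m(x) = 3 + 4·x (mod 11).
For each evaluation point α_i, compute m(α_i) mod 11:
  α_1 = 7: Horner steps 4 → 9, so m(7) = 9.
  α_2 = 5: Horner steps 4 → 1, so m(5) = 1.
  α_3 = 8: Horner steps 4 → 2, so m(8) = 2.
  α_4 = 6: Horner steps 4 → 5, so m(6) = 5.
  α_5 = 1: Horner steps 4 → 7, so m(1) = 7.
Codeword c = [9, 1, 2, 5, 7] ∈ F_11^5.


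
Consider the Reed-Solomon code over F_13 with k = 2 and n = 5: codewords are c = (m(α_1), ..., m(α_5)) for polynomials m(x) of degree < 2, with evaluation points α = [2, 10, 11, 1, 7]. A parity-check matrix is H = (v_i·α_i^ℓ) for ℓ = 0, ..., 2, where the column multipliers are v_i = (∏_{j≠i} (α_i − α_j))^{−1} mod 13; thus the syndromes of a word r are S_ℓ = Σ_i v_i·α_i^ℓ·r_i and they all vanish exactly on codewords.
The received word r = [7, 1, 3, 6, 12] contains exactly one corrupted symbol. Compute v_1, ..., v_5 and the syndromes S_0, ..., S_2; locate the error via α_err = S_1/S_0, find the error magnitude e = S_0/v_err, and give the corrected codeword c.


S = (5, 11, 6), error at position 2, error magnitude e = 12, c = [7, 2, 3, 6, 12].

Step 1: column multipliers v_i = (∏_{j≠i}(α_i − α_j))^{−1} mod 13.
  i = 1 (α = 2): (2−10)(2−11)(2−1)(2−7) = (−8)·(−9)·1·(−5) = −360 ≡ 4, so v_1 = 4^{−1} = 10 (mod 13).
  i = 2 (α = 10): (10−2)(10−11)(10−1)(10−7) = 8·(−1)·9·3 = −216 ≡ 5, so v_2 = 5^{−1} = 8 (mod 13).
  i = 3 (α = 11): (11−2)(11−10)(11−1)(11−7) = 9·1·10·4 = 360 ≡ 9, so v_3 = 9^{−1} = 3 (mod 13).
  i = 4 (α = 1): (1−2)(1−10)(1−11)(1−7) = (−1)·(−9)·(−10)·(−6) = 540 ≡ 7, so v_4 = 7^{−1} = 2 (mod 13).
  i = 5 (α = 7): (7−2)(7−10)(7−11)(7−1) = 5·(−3)·(−4)·6 = 360 ≡ 9, so v_5 = 9^{−1} = 3 (mod 13).
  v = [10, 8, 3, 2, 3].
Step 2: syndromes of r = [7, 1, 3, 6, 12] (all sums mod 13).
  S_0 = Σ v_i r_i = 10·7 + 8·1 + 3·3 + 2·6 + 3·12 = 135 ≡ 5.
  S_1 = Σ v_i α_i r_i = 10·2·7 + 8·10·1 + 3·11·3 + 2·1·6 + 3·7·12 = 583 ≡ 11.
  α_i^2 mod 13 = [4, 9, 4, 1, 10].
  S_2 = Σ v_i α_i^2 r_i = 10·4·7 + 8·9·1 + 3·4·3 + 2·1·6 + 3·10·12 = 760 ≡ 6.
  S = (5, 11, 6) ≠ 0, so r is not a codeword (an error is present).
Step 3: locate the error. For a single error e at position i, S_ℓ = v_i·e·α_i^ℓ, so α_err = S_1/S_0.
  S_0^{−1} = 5^{−1} = 8 (mod 13), so α_err = 11·8 = 88 ≡ 10 = α_2. Error position i = 2.
  Consistency check: S_2/S_1 = 6·6 = 36 ≡ 10 = α_err ✓ (single-error assumption holds).
Step 4: error magnitude e = S_0/v_2 = S_0·∏_{j≠2}(α_2 − α_j) = 5·5 = 25 ≡ 12 (mod 13).
Step 5: correct position 2: c_2 = r_2 − e = 1 − 12 ≡ 2 (mod 13). Hence c = [7, 2, 3, 6, 12].
  Check: interpolating c through the α_i gives m(x) = 5 + 1·x (degree < 2) with m(α_i) = c_i for every i, so c is indeed a codeword.


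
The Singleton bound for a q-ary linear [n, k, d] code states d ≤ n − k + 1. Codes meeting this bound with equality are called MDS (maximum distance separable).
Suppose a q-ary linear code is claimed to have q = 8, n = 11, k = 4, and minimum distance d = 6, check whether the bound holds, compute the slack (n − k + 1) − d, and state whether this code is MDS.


Singleton RHS = n − k + 1 = 8, slack = 2, bound satisfied, not MDS.

Singleton bound: d ≤ n − k + 1.
Here n = 11, k = 4, so n − k + 1 = 8.
Given d = 6, check d ≤ 8: YES.
Slack = (n − k + 1) − d = 2.
The code is NOT MDS (slack = 2 > 0).
Description: the claimed parameters are [11, 4, 6]_8; such a code would be non-MDS.


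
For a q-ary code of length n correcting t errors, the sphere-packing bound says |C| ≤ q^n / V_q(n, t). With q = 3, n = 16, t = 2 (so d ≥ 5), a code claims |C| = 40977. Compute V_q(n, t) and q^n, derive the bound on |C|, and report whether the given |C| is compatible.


V_q(n, t) = 513, q^n = 43046721, Hamming bound = 83911, |C| = 40977 ≤ bound (satisfied).

Step 1: Compute V_q(n, t) = Σ_{j=0}^2 C(n, j) (q−1)^j.
  j = 0: C(16,0)·(2)^0 = 1·1 = 1.
  j = 1: C(16,1)·(2)^1 = 16·2 = 32.
  j = 2: C(16,2)·(2)^2 = 120·4 = 480.
  V_q(n, t) = 1 + 32 + 480 = 513.
Step 2: q^n = 3^16 = 43046721.
Step 3: Hamming bound ⌊q^n / V_q(n,t)⌋ = ⌊43046721/513⌋ = 83911.
Step 4: Compare |C| = 40977 to 83911: satisfied.
The claimed |C| lies below the Hamming bound.


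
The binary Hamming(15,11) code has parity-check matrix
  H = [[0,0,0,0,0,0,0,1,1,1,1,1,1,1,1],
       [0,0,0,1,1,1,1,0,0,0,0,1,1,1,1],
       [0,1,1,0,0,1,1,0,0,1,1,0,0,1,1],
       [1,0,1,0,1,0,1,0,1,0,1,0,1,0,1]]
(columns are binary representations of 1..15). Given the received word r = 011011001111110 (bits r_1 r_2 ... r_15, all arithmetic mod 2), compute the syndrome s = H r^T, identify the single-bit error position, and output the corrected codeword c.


s = (0, 1, 0, 1)^T, error position = 5, corrected codeword c = 011001001111110

Compute s = H r^T mod 2 one row at a time:
  s_1 = 0 + 1 + 1 + 1 + 1 + 1 + 1 + 0 = 6 ≡ 0 (mod 2).
  s_2 = 0 + 1 + 1 + 0 + 1 + 1 + 1 + 0 = 5 ≡ 1 (mod 2).
  s_3 = 1 + 1 + 1 + 0 + 1 + 1 + 1 + 0 = 6 ≡ 0 (mod 2).
  s_4 = 0 + 1 + 1 + 0 + 1 + 1 + 1 + 0 = 5 ≡ 1 (mod 2).
s = (0, 1, 0, 1)^T — this equals column 5 of H (binary 0101), so error is at position 5.
Correct: flip bit 5 of r = 011011001111110 to get c = 011001001111110.


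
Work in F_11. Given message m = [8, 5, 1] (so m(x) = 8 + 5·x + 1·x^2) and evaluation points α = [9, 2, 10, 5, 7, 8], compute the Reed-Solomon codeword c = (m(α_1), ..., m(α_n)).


c = [2, 0, 4, 3, 4, 2]

Message polynomial: m(x) = 8 + 5·x + 1·x^2 (mod 11).
For each evaluation point α_i, compute m(α_i) mod 11:
  α_1 = 9: Horner steps 1 → 3 → 2, so m(9) = 2.
  α_2 = 2: Horner steps 1 → 7 → 0, so m(2) = 0.
  α_3 = 10: Horner steps 1 → 4 → 4, so m(10) = 4.
  α_4 = 5: Horner steps 1 → 10 → 3, so m(5) = 3.
  α_5 = 7: Horner steps 1 → 1 → 4, so m(7) = 4.
  α_6 = 8: Horner steps 1 → 2 → 2, so m(8) = 2.
Codeword c = [2, 0, 4, 3, 4, 2] ∈ F_11^6.


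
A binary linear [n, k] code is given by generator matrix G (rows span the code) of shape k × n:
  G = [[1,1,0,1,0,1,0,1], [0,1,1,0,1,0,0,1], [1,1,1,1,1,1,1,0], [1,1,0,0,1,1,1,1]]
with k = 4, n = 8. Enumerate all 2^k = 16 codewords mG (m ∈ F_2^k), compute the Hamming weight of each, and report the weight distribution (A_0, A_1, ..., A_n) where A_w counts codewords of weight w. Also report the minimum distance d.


Weight distribution: A_0 = 1, A_2 = 1, A_3 = 3, A_4 = 5, A_5 = 4, A_6 = 1, A_7 = 1. Minimum distance d = 2.

Enumerate all 2^4 = 16 messages m ∈ F_2^4.
For each, compute codeword c = mG in F_2^8, then tally its weight.
  m = 0000 → c = 00000000, weight = 0.
  m = 1000 → c = 11010101, weight = 5.
  m = 0100 → c = 01101001, weight = 4.
  m = 1100 → c = 10111100, weight = 5.
  m = 0010 → c = 11111110, weight = 7.
  m = 1010 → c = 00101011, weight = 4.
  m = 0110 → c = 10010111, weight = 5.
  m = 1110 → c = 01000010, weight = 2.
  m = 0001 → c = 11001111, weight = 6.
  m = 1001 → c = 00011010, weight = 3.
  m = 0101 → c = 10100110, weight = 4.
  m = 1101 → c = 01110011, weight = 5.
  m = 0011 → c = 00110001, weight = 3.
  m = 1011 → c = 11100100, weight = 4.
  m = 0111 → c = 01011000, weight = 3.
  m = 1111 → c = 10001101, weight = 4.
Tally weights:
  weight 0: 1 codewords.
  weight 2: 1 codewords.
  weight 3: 3 codewords.
  weight 4: 5 codewords.
  weight 5: 4 codewords.
  weight 6: 1 codewords.
  weight 7: 1 codewords.
Minimum distance d = smallest w > 0 with A_w > 0 = 2.
Sanity: Σ A_w = 16 = 2^4 = 16 ✓.


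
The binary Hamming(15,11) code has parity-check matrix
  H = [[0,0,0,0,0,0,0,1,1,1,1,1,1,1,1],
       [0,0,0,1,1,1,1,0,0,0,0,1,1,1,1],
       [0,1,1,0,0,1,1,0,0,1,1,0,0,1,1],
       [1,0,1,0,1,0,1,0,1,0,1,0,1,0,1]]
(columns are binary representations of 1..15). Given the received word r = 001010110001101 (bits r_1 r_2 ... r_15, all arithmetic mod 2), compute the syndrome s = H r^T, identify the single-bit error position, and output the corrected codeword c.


s = (0, 1, 1, 1)^T, error position = 7, corrected codeword c = 001010010001101

Compute s = H r^T mod 2 one row at a time:
  s_1 = 1 + 0 + 0 + 0 + 1 + 1 + 0 + 1 = 4 ≡ 0 (mod 2).
  s_2 = 0 + 1 + 0 + 1 + 1 + 1 + 0 + 1 = 5 ≡ 1 (mod 2).
  s_3 = 0 + 1 + 0 + 1 + 0 + 0 + 0 + 1 = 3 ≡ 1 (mod 2).
  s_4 = 0 + 1 + 1 + 1 + 0 + 0 + 1 + 1 = 5 ≡ 1 (mod 2).
s = (0, 1, 1, 1)^T — this equals column 7 of H (binary 0111), so error is at position 7.
Correct: flip bit 7 of r = 001010110001101 to get c = 001010010001101.


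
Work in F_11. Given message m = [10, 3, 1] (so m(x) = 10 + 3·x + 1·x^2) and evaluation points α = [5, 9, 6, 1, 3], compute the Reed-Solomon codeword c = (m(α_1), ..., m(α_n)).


c = [6, 8, 9, 3, 6]

Message polynomial: m(x) = 10 + 3·x + 1·x^2 (mod 11).
For each evaluation point α_i, compute m(α_i) mod 11:
  α_1 = 5: Horner steps 1 → 8 → 6, so m(5) = 6.
  α_2 = 9: Horner steps 1 → 1 → 8, so m(9) = 8.
  α_3 = 6: Horner steps 1 → 9 → 9, so m(6) = 9.
  α_4 = 1: Horner steps 1 → 4 → 3, so m(1) = 3.
  α_5 = 3: Horner steps 1 → 6 → 6, so m(3) = 6.
Codeword c = [6, 8, 9, 3, 6] ∈ F_11^5.


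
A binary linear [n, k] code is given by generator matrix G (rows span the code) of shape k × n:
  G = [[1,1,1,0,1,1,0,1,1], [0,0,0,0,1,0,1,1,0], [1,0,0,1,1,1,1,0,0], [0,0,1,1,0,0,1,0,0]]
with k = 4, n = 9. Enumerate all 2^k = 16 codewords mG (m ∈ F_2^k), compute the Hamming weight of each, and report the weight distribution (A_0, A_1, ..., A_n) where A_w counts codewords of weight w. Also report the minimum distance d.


Weight distribution: A_0 = 1, A_3 = 3, A_4 = 4, A_5 = 4, A_6 = 2, A_7 = 1, A_8 = 1. Minimum distance d = 3.

Enumerate all 2^4 = 16 messages m ∈ F_2^4.
For each, compute codeword c = mG in F_2^9, then tally its weight.
  m = 0000 → c = 000000000, weight = 0.
  m = 1000 → c = 111011011, weight = 7.
  m = 0100 → c = 000010110, weight = 3.
  m = 1100 → c = 111001101, weight = 6.
  m = 0010 → c = 100111100, weight = 5.
  m = 1010 → c = 011100111, weight = 6.
  m = 0110 → c = 100101010, weight = 4.
  m = 1110 → c = 011110001, weight = 5.
  m = 0001 → c = 001100100, weight = 3.
  m = 1001 → c = 110111111, weight = 8.
  m = 0101 → c = 001110010, weight = 4.
  m = 1101 → c = 110101001, weight = 5.
  m = 0011 → c = 101011000, weight = 4.
  m = 1011 → c = 010000011, weight = 3.
  m = 0111 → c = 101001110, weight = 5.
  m = 1111 → c = 010010101, weight = 4.
Tally weights:
  weight 0: 1 codewords.
  weight 3: 3 codewords.
  weight 4: 4 codewords.
  weight 5: 4 codewords.
  weight 6: 2 codewords.
  weight 7: 1 codewords.
  weight 8: 1 codewords.
Minimum distance d = smallest w > 0 with A_w > 0 = 3.
Sanity: Σ A_w = 16 = 2^4 = 16 ✓.


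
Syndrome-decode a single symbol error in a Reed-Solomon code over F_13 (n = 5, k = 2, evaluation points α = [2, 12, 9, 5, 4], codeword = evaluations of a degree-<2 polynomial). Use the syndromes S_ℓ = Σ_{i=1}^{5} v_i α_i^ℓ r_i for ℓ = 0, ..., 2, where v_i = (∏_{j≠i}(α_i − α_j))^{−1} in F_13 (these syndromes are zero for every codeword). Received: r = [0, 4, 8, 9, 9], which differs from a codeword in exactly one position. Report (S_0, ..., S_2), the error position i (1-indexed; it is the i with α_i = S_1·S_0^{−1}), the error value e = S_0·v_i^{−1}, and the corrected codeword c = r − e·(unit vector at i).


S = (5, 7, 2), error at position 5, error magnitude e = 3, c = [0, 4, 8, 9, 6].

Step 1: column multipliers v_i = (∏_{j≠i}(α_i − α_j))^{−1} mod 13.
  i = 1 (α = 2): (2−12)(2−9)(2−5)(2−4) = (−10)·(−7)·(−3)·(−2) = 420 ≡ 4, so v_1 = 4^{−1} = 10 (mod 13).
  i = 2 (α = 12): (12−2)(12−9)(12−5)(12−4) = 10·3·7·8 = 1680 ≡ 3, so v_2 = 3^{−1} = 9 (mod 13).
  i = 3 (α = 9): (9−2)(9−12)(9−5)(9−4) = 7·(−3)·4·5 = −420 ≡ 9, so v_3 = 9^{−1} = 3 (mod 13).
  i = 4 (α = 5): (5−2)(5−12)(5−9)(5−4) = 3·(−7)·(−4)·1 = 84 ≡ 6, so v_4 = 6^{−1} = 11 (mod 13).
  i = 5 (α = 4): (4−2)(4−12)(4−9)(4−5) = 2·(−8)·(−5)·(−1) = −80 ≡ 11, so v_5 = 11^{−1} = 6 (mod 13).
  v = [10, 9, 3, 11, 6].
Step 2: syndromes of r = [0, 4, 8, 9, 9] (all sums mod 13).
  S_0 = Σ v_i r_i = 10·0 + 9·4 + 3·8 + 11·9 + 6·9 = 213 ≡ 5.
  S_1 = Σ v_i α_i r_i = 10·2·0 + 9·12·4 + 3·9·8 + 11·5·9 + 6·4·9 = 1359 ≡ 7.
  α_i^2 mod 13 = [4, 1, 3, 12, 3].
  S_2 = Σ v_i α_i^2 r_i = 10·4·0 + 9·1·4 + 3·3·8 + 11·12·9 + 6·3·9 = 1458 ≡ 2.
  S = (5, 7, 2) ≠ 0, so r is not a codeword (an error is present).
Step 3: locate the error. For a single error e at position i, S_ℓ = v_i·e·α_i^ℓ, so α_err = S_1/S_0.
  S_0^{−1} = 5^{−1} = 8 (mod 13), so α_err = 7·8 = 56 ≡ 4 = α_5. Error position i = 5.
  Consistency check: S_2/S_1 = 2·2 = 4 ≡ 4 = α_err ✓ (single-error assumption holds).
Step 4: error magnitude e = S_0/v_5 = S_0·∏_{j≠5}(α_5 − α_j) = 5·11 = 55 ≡ 3 (mod 13).
Step 5: correct position 5: c_5 = r_5 − e = 9 − 3 ≡ 6 (mod 13). Hence c = [0, 4, 8, 9, 6].
  Check: interpolating c through the α_i gives m(x) = 7 + 3·x (degree < 2) with m(α_i) = c_i for every i, so c is indeed a codeword.


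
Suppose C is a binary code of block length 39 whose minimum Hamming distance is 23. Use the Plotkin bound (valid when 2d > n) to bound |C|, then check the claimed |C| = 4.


Plotkin bound M ≤ 6; given |C| = 4 ≤ bound (satisfied).

Check applicability: 2d = 46, n = 39.
2d − n = 7 > 0, so Plotkin applies.
Compute d/(2d−n) = 23/7 ≈ 3.2857.
⌊d/(2d−n)⌋ = 3.
Plotkin bound: M ≤ 2·3 = 6.
Given |C| = 4, check: satisfied.
This |C| is below the Plotkin bound.


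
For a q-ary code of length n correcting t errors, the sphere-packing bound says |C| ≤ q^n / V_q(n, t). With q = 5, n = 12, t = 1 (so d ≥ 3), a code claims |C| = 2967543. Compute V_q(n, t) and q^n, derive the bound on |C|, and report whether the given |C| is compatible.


V_q(n, t) = 49, q^n = 244140625, Hamming bound = 4982461, |C| = 2967543 ≤ bound (satisfied).

Step 1: Compute V_q(n, t) = Σ_{j=0}^1 C(n, j) (q−1)^j.
  j = 0: C(12,0)·(4)^0 = 1·1 = 1.
  j = 1: C(12,1)·(4)^1 = 12·4 = 48.
  V_q(n, t) = 1 + 48 = 49.
Step 2: q^n = 5^12 = 244140625.
Step 3: Hamming bound ⌊q^n / V_q(n,t)⌋ = ⌊244140625/49⌋ = 4982461.
Step 4: Compare |C| = 2967543 to 4982461: satisfied.
The claimed |C| lies below the Hamming bound.


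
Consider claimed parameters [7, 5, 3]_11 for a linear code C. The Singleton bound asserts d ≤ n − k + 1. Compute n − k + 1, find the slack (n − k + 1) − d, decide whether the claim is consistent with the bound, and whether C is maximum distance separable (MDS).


Singleton RHS = n − k + 1 = 3, slack = 0, bound satisfied, MDS.

Singleton bound: d ≤ n − k + 1.
Here n = 7, k = 5, so n − k + 1 = 3.
Given d = 3, check d ≤ 3: YES.
Slack = (n − k + 1) − d = 0.
The code is MDS (slack = 0).
Description: the claimed parameters are [7, 5, 3]_11; such a code would be MDS (meets Singleton bound).


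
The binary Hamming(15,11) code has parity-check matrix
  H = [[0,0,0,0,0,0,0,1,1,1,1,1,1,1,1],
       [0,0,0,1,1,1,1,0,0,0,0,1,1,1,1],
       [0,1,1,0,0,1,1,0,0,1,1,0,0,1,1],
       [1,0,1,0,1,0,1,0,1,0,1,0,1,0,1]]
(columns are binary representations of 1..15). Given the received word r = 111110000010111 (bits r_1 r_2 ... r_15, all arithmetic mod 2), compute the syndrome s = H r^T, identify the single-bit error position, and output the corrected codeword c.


s = (0, 1, 1, 0)^T, error position = 6, corrected codeword c = 111111000010111

Compute s = H r^T mod 2 one row at a time:
  s_1 = 0 + 0 + 0 + 1 + 0 + 1 + 1 + 1 = 4 ≡ 0 (mod 2).
  s_2 = 1 + 1 + 0 + 0 + 0 + 1 + 1 + 1 = 5 ≡ 1 (mod 2).
  s_3 = 1 + 1 + 0 + 0 + 0 + 1 + 1 + 1 = 5 ≡ 1 (mod 2).
  s_4 = 1 + 1 + 1 + 0 + 0 + 1 + 1 + 1 = 6 ≡ 0 (mod 2).
s = (0, 1, 1, 0)^T — this equals column 6 of H (binary 0110), so error is at position 6.
Correct: flip bit 6 of r = 111110000010111 to get c = 111111000010111.


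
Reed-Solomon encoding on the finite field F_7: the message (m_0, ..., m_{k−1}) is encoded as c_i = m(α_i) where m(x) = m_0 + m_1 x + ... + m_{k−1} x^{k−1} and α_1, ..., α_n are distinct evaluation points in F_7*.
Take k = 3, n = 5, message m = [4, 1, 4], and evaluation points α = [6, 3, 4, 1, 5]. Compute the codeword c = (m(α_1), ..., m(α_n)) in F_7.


c = [0, 1, 2, 2, 4]

Message polynomial: m(x) = 4 + 1·x + 4·x^2 (mod 7).
For each evaluation point α_i, compute m(α_i) mod 7:
  α_1 = 6: Horner steps 4 → 4 → 0, so m(6) = 0.
  α_2 = 3: Horner steps 4 → 6 → 1, so m(3) = 1.
  α_3 = 4: Horner steps 4 → 3 → 2, so m(4) = 2.
  α_4 = 1: Horner steps 4 → 5 → 2, so m(1) = 2.
  α_5 = 5: Horner steps 4 → 0 → 4, so m(5) = 4.
Codeword c = [0, 1, 2, 2, 4] ∈ F_7^5.


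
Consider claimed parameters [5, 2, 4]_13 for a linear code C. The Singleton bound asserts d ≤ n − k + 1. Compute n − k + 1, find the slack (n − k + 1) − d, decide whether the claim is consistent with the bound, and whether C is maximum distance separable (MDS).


Singleton RHS = n − k + 1 = 4, slack = 0, bound satisfied, MDS.

Singleton bound: d ≤ n − k + 1.
Here n = 5, k = 2, so n − k + 1 = 4.
Given d = 4, check d ≤ 4: YES.
Slack = (n − k + 1) − d = 0.
The code is MDS (slack = 0).
Description: the claimed parameters are [5, 2, 4]_13; such a code would be MDS (meets Singleton bound).


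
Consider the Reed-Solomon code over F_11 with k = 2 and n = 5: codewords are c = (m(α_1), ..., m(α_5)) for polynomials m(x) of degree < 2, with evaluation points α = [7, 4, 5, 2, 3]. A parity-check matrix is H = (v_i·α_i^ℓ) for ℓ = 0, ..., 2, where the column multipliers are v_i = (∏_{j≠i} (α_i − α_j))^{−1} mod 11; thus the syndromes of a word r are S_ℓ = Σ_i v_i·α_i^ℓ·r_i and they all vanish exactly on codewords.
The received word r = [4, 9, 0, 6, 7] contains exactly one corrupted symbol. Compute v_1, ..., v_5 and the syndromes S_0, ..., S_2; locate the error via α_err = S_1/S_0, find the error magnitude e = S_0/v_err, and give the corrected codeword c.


S = (7, 3, 6), error at position 4, error magnitude e = 1, c = [4, 9, 0, 5, 7].

Step 1: column multipliers v_i = (∏_{j≠i}(α_i − α_j))^{−1} mod 11.
  i = 1 (α = 7): (7−4)(7−5)(7−2)(7−3) = 3·2·5·4 = 120 ≡ 10, so v_1 = 10^{−1} = 10 (mod 11).
  i = 2 (α = 4): (4−7)(4−5)(4−2)(4−3) = (−3)·(−1)·2·1 = 6 ≡ 6, so v_2 = 6^{−1} = 2 (mod 11).
  i = 3 (α = 5): (5−7)(5−4)(5−2)(5−3) = (−2)·1·3·2 = −12 ≡ 10, so v_3 = 10^{−1} = 10 (mod 11).
  i = 4 (α = 2): (2−7)(2−4)(2−5)(2−3) = (−5)·(−2)·(−3)·(−1) = 30 ≡ 8, so v_4 = 8^{−1} = 7 (mod 11).
  i = 5 (α = 3): (3−7)(3−4)(3−5)(3−2) = (−4)·(−1)·(−2)·1 = −8 ≡ 3, so v_5 = 3^{−1} = 4 (mod 11).
  v = [10, 2, 10, 7, 4].
Step 2: syndromes of r = [4, 9, 0, 6, 7] (all sums mod 11).
  S_0 = Σ v_i r_i = 10·4 + 2·9 + 10·0 + 7·6 + 4·7 = 128 ≡ 7.
  S_1 = Σ v_i α_i r_i = 10·7·4 + 2·4·9 + 10·5·0 + 7·2·6 + 4·3·7 = 520 ≡ 3.
  α_i^2 mod 11 = [5, 5, 3, 4, 9].
  S_2 = Σ v_i α_i^2 r_i = 10·5·4 + 2·5·9 + 10·3·0 + 7·4·6 + 4·9·7 = 710 ≡ 6.
  S = (7, 3, 6) ≠ 0, so r is not a codeword (an error is present).
Step 3: locate the error. For a single error e at position i, S_ℓ = v_i·e·α_i^ℓ, so α_err = S_1/S_0.
  S_0^{−1} = 7^{−1} = 8 (mod 11), so α_err = 3·8 = 24 ≡ 2 = α_4. Error position i = 4.
  Consistency check: S_2/S_1 = 6·4 = 24 ≡ 2 = α_err ✓ (single-error assumption holds).
Step 4: error magnitude e = S_0/v_4 = S_0·∏_{j≠4}(α_4 − α_j) = 7·8 = 56 ≡ 1 (mod 11).
Step 5: correct position 4: c_4 = r_4 − e = 6 − 1 ≡ 5 (mod 11). Hence c = [4, 9, 0, 5, 7].
  Check: interpolating c through the α_i gives m(x) = 1 + 2·x (degree < 2) with m(α_i) = c_i for every i, so c is indeed a codeword.


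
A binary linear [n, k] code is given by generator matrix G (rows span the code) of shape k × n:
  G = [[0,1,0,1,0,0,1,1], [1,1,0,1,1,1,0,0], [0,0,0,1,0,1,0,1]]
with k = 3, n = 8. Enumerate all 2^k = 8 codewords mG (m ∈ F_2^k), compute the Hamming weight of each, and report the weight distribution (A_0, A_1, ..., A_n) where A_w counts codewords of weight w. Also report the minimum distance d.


Weight distribution: A_0 = 1, A_3 = 2, A_4 = 3, A_5 = 2. Minimum distance d = 3.

Enumerate all 2^3 = 8 messages m ∈ F_2^3.
For each, compute codeword c = mG in F_2^8, then tally its weight.
  m = 000 → c = 00000000, weight = 0.
  m = 100 → c = 01010011, weight = 4.
  m = 010 → c = 11011100, weight = 5.
  m = 110 → c = 10001111, weight = 5.
  m = 001 → c = 00010101, weight = 3.
  m = 101 → c = 01000110, weight = 3.
  m = 011 → c = 11001001, weight = 4.
  m = 111 → c = 10011010, weight = 4.
Tally weights:
  weight 0: 1 codewords.
  weight 3: 2 codewords.
  weight 4: 3 codewords.
  weight 5: 2 codewords.
Minimum distance d = smallest w > 0 with A_w > 0 = 3.
Sanity: Σ A_w = 8 = 2^3 = 8 ✓.


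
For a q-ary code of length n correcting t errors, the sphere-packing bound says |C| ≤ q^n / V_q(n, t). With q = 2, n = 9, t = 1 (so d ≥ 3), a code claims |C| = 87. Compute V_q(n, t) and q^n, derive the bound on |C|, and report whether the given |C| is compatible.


V_q(n, t) = 10, q^n = 512, Hamming bound = 51, |C| = 87 > bound (violated).

Step 1: Compute V_q(n, t) = Σ_{j=0}^1 C(n, j) (q−1)^j.
  j = 0: C(9,0)·(1)^0 = 1·1 = 1.
  j = 1: C(9,1)·(1)^1 = 9·1 = 9.
  V_q(n, t) = 1 + 9 = 10.
Step 2: q^n = 2^9 = 512.
Step 3: Hamming bound ⌊q^n / V_q(n,t)⌋ = ⌊512/10⌋ = 51.
Step 4: Compare |C| = 87 to 51: violated.
The claimed |C| lies above the Hamming bound, so no 2-ary code of length 9 with d ≥ 3 can have 87 codewords.


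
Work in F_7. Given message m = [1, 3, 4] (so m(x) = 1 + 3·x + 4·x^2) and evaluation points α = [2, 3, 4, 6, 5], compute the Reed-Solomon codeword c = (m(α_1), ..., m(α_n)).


c = [2, 4, 0, 2, 4]

Message polynomial: m(x) = 1 + 3·x + 4·x^2 (mod 7).
For each evaluation point α_i, compute m(α_i) mod 7:
  α_1 = 2: Horner steps 4 → 4 → 2, so m(2) = 2.
  α_2 = 3: Horner steps 4 → 1 → 4, so m(3) = 4.
  α_3 = 4: Horner steps 4 → 5 → 0, so m(4) = 0.
  α_4 = 6: Horner steps 4 → 6 → 2, so m(6) = 2.
  α_5 = 5: Horner steps 4 → 2 → 4, so m(5) = 4.
Codeword c = [2, 4, 0, 2, 4] ∈ F_7^5.


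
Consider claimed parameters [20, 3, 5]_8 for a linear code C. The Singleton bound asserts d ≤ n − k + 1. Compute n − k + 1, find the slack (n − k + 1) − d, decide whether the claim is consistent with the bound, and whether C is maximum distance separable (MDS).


Singleton RHS = n − k + 1 = 18, slack = 13, bound satisfied, not MDS.

Singleton bound: d ≤ n − k + 1.
Here n = 20, k = 3, so n − k + 1 = 18.
Given d = 5, check d ≤ 18: YES.
Slack = (n − k + 1) − d = 13.
The code is NOT MDS (slack = 13 > 0).
Description: the claimed parameters are [20, 3, 5]_8; such a code would be non-MDS.


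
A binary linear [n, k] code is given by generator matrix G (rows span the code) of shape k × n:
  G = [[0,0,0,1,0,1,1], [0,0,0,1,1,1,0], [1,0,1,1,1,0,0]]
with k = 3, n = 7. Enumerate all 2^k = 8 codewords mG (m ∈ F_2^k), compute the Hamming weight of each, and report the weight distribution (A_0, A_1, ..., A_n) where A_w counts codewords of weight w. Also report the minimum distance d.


Weight distribution: A_0 = 1, A_2 = 1, A_3 = 3, A_4 = 2, A_5 = 1. Minimum distance d = 2.

Enumerate all 2^3 = 8 messages m ∈ F_2^3.
For each, compute codeword c = mG in F_2^7, then tally its weight.
  m = 000 → c = 0000000, weight = 0.
  m = 100 → c = 0001011, weight = 3.
  m = 010 → c = 0001110, weight = 3.
  m = 110 → c = 0000101, weight = 2.
  m = 001 → c = 1011100, weight = 4.
  m = 101 → c = 1010111, weight = 5.
  m = 011 → c = 1010010, weight = 3.
  m = 111 → c = 1011001, weight = 4.
Tally weights:
  weight 0: 1 codewords.
  weight 2: 1 codewords.
  weight 3: 3 codewords.
  weight 4: 2 codewords.
  weight 5: 1 codewords.
Minimum distance d = smallest w > 0 with A_w > 0 = 2.
Sanity: Σ A_w = 8 = 2^3 = 8 ✓.


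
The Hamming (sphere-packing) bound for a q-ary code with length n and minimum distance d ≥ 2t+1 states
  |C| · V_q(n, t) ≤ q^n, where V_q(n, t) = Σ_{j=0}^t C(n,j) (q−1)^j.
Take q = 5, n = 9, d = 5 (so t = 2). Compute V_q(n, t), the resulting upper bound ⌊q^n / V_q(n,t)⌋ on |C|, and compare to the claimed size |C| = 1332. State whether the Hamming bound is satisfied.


V_q(n, t) = 613, q^n = 1953125, Hamming bound = 3186, |C| = 1332 ≤ bound (satisfied).

Step 1: Compute V_q(n, t) = Σ_{j=0}^2 C(n, j) (q−1)^j.
  j = 0: C(9,0)·(4)^0 = 1·1 = 1.
  j = 1: C(9,1)·(4)^1 = 9·4 = 36.
  j = 2: C(9,2)·(4)^2 = 36·16 = 576.
  V_q(n, t) = 1 + 36 + 576 = 613.
Step 2: q^n = 5^9 = 1953125.
Step 3: Hamming bound ⌊q^n / V_q(n,t)⌋ = ⌊1953125/613⌋ = 3186.
Step 4: Compare |C| = 1332 to 3186: satisfied.
The claimed |C| lies below the Hamming bound.


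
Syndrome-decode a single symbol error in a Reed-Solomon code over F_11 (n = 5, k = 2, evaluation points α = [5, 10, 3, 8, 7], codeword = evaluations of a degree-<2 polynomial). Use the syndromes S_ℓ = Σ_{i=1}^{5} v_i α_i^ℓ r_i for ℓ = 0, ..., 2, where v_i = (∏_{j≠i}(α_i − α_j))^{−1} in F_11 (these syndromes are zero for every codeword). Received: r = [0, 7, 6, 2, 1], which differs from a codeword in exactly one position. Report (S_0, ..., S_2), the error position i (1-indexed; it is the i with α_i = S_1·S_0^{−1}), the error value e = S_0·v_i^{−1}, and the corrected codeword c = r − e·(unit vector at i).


S = (9, 8, 1), error at position 5, error magnitude e = 7, c = [0, 7, 6, 2, 5].

Step 1: column multipliers v_i = (∏_{j≠i}(α_i − α_j))^{−1} mod 11.
  i = 1 (α = 5): (5−10)(5−3)(5−8)(5−7) = (−5)·2·(−3)·(−2) = −60 ≡ 6, so v_1 = 6^{−1} = 2 (mod 11).
  i = 2 (α = 10): (10−5)(10−3)(10−8)(10−7) = 5·7·2·3 = 210 ≡ 1, so v_2 = 1^{−1} = 1 (mod 11).
  i = 3 (α = 3): (3−5)(3−10)(3−8)(3−7) = (−2)·(−7)·(−5)·(−4) = 280 ≡ 5, so v_3 = 5^{−1} = 9 (mod 11).
  i = 4 (α = 8): (8−5)(8−10)(8−3)(8−7) = 3·(−2)·5·1 = −30 ≡ 3, so v_4 = 3^{−1} = 4 (mod 11).
  i = 5 (α = 7): (7−5)(7−10)(7−3)(7−8) = 2·(−3)·4·(−1) = 24 ≡ 2, so v_5 = 2^{−1} = 6 (mod 11).
  v = [2, 1, 9, 4, 6].
Step 2: syndromes of r = [0, 7, 6, 2, 1] (all sums mod 11).
  S_0 = Σ v_i r_i = 2·0 + 1·7 + 9·6 + 4·2 + 6·1 = 75 ≡ 9.
  S_1 = Σ v_i α_i r_i = 2·5·0 + 1·10·7 + 9·3·6 + 4·8·2 + 6·7·1 = 338 ≡ 8.
  α_i^2 mod 11 = [3, 1, 9, 9, 5].
  S_2 = Σ v_i α_i^2 r_i = 2·3·0 + 1·1·7 + 9·9·6 + 4·9·2 + 6·5·1 = 595 ≡ 1.
  S = (9, 8, 1) ≠ 0, so r is not a codeword (an error is present).
Step 3: locate the error. For a single error e at position i, S_ℓ = v_i·e·α_i^ℓ, so α_err = S_1/S_0.
  S_0^{−1} = 9^{−1} = 5 (mod 11), so α_err = 8·5 = 40 ≡ 7 = α_5. Error position i = 5.
  Consistency check: S_2/S_1 = 1·7 = 7 ≡ 7 = α_err ✓ (single-error assumption holds).
Step 4: error magnitude e = S_0/v_5 = S_0·∏_{j≠5}(α_5 − α_j) = 9·2 = 18 ≡ 7 (mod 11).
Step 5: correct position 5: c_5 = r_5 − e = 1 − 7 ≡ 5 (mod 11). Hence c = [0, 7, 6, 2, 5].
  Check: interpolating c through the α_i gives m(x) = 4 + 8·x (degree < 2) with m(α_i) = c_i for every i, so c is indeed a codeword.
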